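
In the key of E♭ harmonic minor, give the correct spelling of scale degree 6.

Cb

The Eb harmonic minor scale runs Eb F Gb Ab Bb Cb D.
Degree 6 is Cb.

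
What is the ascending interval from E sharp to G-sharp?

Counting letters E–F–G gives a third.
E#→G# = 3 semitones, 1 narrower than the major third (4), so minor.

minor third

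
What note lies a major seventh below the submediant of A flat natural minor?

Gbb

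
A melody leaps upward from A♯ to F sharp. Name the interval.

Counting letters A–B–C–D–E–F gives a sixth.
A#→F# = 8 semitones, 1 narrower than the major sixth (9), so minor.

minor sixth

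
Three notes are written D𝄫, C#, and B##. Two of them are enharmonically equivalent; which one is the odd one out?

In 12-tone equal temperament, enharmonic equivalents share a pitch class. Dbb is pitch class 0; C# is pitch class 1; B## is pitch class 1.
C# and B## share pitch class 1, while Dbb is pitch class 0.

Dbb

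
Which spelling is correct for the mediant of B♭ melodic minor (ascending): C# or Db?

Each scale degree takes a distinct letter name. Degree 3 of a scale on B must use the letter D.
Db and C# are enharmonically the same pitch, but only Db uses the letter D, so it is the correct spelling here.

Db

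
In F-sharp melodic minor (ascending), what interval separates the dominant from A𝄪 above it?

The dominant of F# melodic minor (ascending) is C#.
C# up to A##: letters C→A make it a sixth; 10 semitones makes it augmented.

augmented sixth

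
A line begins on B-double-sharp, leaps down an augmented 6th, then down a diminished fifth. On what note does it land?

An augmented sixth down from B## is D# (letter D, 10 semitones down).
A diminished fifth down from D# is G## (letter G, 6 semitones down).

G##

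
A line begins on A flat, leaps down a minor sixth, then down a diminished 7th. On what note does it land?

A minor sixth down from Ab is C (letter C, 8 semitones down).
A diminished seventh down from C is D# (letter D, 9 semitones down).

D#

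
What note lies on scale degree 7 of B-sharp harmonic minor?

The B# harmonic minor scale runs B# C## D# E# F## G# A##.
Degree 7 is A##.

A##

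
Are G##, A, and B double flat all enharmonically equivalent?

Yes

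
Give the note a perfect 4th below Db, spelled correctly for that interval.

Ab

D down a perfect fourth is A, so the target letter is A.
From Db, a perfect fourth is 5 semitones down: Ab.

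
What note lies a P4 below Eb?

A fourth below E lands on the letter B.
A perfect fourth spans 5 semitones, so Eb moves to pitch class 10. On the letter B that is Bb.

Bb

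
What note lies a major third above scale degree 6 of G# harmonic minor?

G#

Scale degree 6 of G# harmonic minor is E.
A major third (4 semitones) above E lands on the letter G, giving G#.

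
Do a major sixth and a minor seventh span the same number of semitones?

No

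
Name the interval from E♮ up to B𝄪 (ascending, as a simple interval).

doubly augmented fifth

Counting letters E–F–G–A–B gives a fifth.
E→B## = 9 semitones, 2 wider than the perfect fifth (7), so doubly augmented.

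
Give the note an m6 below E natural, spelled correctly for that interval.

E down a major sixth is G, so the target letter is G.
From E, a minor sixth is 8 semitones down: G#.

G#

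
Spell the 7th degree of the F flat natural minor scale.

Ebb

Degree 7 takes the letter 6 steps above F, which is E.
In natural minor, degree 7 sits 10 semitones above the tonic. Fb + 10 semitones is pitch class 2, spelled on E as Ebb.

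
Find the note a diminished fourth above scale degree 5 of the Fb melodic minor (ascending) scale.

Fbb

Scale degree 5 of Fb melodic minor (ascending) is Cb.
A diminished fourth (4 semitones) above Cb lands on the letter F, giving Fbb.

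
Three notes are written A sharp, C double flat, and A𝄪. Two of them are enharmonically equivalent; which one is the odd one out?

A##

In 12-tone equal temperament, enharmonic equivalents share a pitch class. A# is pitch class 10; Cbb is pitch class 10; A## is pitch class 11.
A# and Cbb share pitch class 10, while A## is pitch class 11.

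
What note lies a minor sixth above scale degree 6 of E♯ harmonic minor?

Scale degree 6 of E# harmonic minor is C#.
A minor sixth (8 semitones) above C# lands on the letter A, giving A.

A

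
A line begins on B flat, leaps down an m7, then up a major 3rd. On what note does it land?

A minor seventh down from Bb is C (letter C, 10 semitones down).
A major third up from C is E (letter E, 4 semitones up).

E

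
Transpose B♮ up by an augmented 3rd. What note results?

D##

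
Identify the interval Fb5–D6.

augmented sixth

The letter names run F→D, a span of 5 letter steps, so the interval is some kind of sixth.
Fb to D is 10 semitones. A major sixth is 9, so 10 makes it augmented.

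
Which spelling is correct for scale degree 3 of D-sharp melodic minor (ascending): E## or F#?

F#

Each scale degree takes a distinct letter name. Degree 3 of a scale on D must use the letter F.
F# and E## are enharmonically the same pitch, but only F# uses the letter F, so it is the correct spelling here.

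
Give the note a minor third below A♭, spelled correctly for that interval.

A third below A lands on the letter F.
A minor third spans 3 semitones, so Ab moves to pitch class 5. On the letter F that is F.

F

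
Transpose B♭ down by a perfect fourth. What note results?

F

A fourth below B lands on the letter F.
A perfect fourth spans 5 semitones, so Bb moves to pitch class 5. On the letter F that is F.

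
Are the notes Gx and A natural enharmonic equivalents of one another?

G## is pitch class 9; A is pitch class 9.
All spellings map to pitch class 9, so they are enharmonically equivalent.

Yes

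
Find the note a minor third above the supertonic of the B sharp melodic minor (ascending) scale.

The supertonic of B# melodic minor (ascending) is C##.
A minor third (3 semitones) above C## lands on the letter E, giving E#.

E#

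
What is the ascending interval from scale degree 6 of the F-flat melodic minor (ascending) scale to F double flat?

diminished third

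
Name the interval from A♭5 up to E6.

The letter names run A→E, a span of 4 letter steps, so the interval is some kind of fifth.
Ab to E is 8 semitones. A perfect fifth is 7, so 8 makes it augmented.

augmented fifth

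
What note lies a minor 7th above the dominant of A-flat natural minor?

The dominant of Ab natural minor is Eb.
A minor seventh (10 semitones) above Eb lands on the letter D, giving Db.

Db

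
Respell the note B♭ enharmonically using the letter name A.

Plain A sits 1 semitone below Bb, so on the letter A the same pitch needs a sharp: A#.

A#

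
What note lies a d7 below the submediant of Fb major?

E

The submediant of Fb major is Db.
A diminished seventh (9 semitones) below Db lands on the letter E, giving E.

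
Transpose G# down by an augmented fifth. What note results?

A fifth below G lands on the letter C.
An augmented fifth spans 8 semitones, so G# moves to pitch class 0. On the letter C that is C.

C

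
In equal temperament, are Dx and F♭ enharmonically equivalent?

D## = pitch class 4 and Fb = pitch class 4 — the same pitch class, so they are enharmonic equivalents.

Yes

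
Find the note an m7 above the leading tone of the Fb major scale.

The leading tone of Fb major is Eb.
A minor seventh (10 semitones) above Eb lands on the letter D, giving Db.

Db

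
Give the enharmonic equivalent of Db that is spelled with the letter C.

Db is pitch class 1. The letter C alone is pitch class 0.
To reach pitch class 1 from C requires an offset of +1 semitone, i.e. sharp: C#.

C#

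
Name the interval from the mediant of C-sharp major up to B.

diminished fifth

The mediant of C# major is E#.
E# up to B: letters E→B make it a fifth; 6 semitones makes it diminished.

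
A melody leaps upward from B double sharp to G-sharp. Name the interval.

diminished sixth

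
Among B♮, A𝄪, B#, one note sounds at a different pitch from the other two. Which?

B#

In 12-tone equal temperament, enharmonic equivalents share a pitch class. B is pitch class 11; A## is pitch class 11; B# is pitch class 0.
B and A## share pitch class 11, while B# is pitch class 0.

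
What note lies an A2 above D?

A second above D lands on the letter E.
An augmented second spans 3 semitones, so D moves to pitch class 5. On the letter E that is E#.

E#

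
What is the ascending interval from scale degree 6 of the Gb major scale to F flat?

minor second

Scale degree 6 of Gb major is Eb.
Eb up to Fb: letters E→F make it a second; 1 semitone makes it minor.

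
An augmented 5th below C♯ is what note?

F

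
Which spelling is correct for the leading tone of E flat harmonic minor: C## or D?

Each scale degree takes a distinct letter name. Degree 7 of a scale on E must use the letter D.
D and C## are enharmonically the same pitch, but only D uses the letter D, so it is the correct spelling here.

D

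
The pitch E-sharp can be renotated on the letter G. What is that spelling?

Gbb

E# is pitch class 5. The letter G alone is pitch class 7.
To reach pitch class 5 from G requires an offset of -2 semitones, i.e. double flat: Gbb.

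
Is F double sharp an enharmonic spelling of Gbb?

No

F## is pitch class 7; Gbb is pitch class 5.
The pitch classes differ (7 vs. 5), so they are not enharmonic equivalents.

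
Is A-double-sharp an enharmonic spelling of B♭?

No

Two spellings are enharmonically equivalent only if they share a pitch class.
Here A## → 11, Bb → 10; 10 ≠ 11, so they are not.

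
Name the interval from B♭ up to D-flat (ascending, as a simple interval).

minor third

The letter names run B→D, a span of 2 letter steps, so the interval is some kind of third.
Bb to Db is 3 semitones. A major third is 4, so 3 makes it minor.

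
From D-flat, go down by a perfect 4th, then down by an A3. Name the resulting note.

Fbb

A perfect fourth down from Db is Ab (letter A, 5 semitones down).
An augmented third down from Ab is Fbb (letter F, 5 semitones down).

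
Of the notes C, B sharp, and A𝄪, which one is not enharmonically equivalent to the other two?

A##

In 12-tone equal temperament, enharmonic equivalents share a pitch class. C is pitch class 0; B# is pitch class 0; A## is pitch class 11.
C and B# share pitch class 0, while A## is pitch class 11.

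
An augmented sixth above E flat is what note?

C#

A sixth above E lands on the letter C.
An augmented sixth spans 10 semitones, so Eb moves to pitch class 1. On the letter C that is C#.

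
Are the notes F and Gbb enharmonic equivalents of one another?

Yes

F = pitch class 5 and Gbb = pitch class 5 — the same pitch class, so they are enharmonic equivalents.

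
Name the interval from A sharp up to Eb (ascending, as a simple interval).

doubly diminished fifth

Counting letters A–B–C–D–E gives a fifth.
A#→Eb = 5 semitones, 2 narrower than the perfect fifth (7), so doubly diminished.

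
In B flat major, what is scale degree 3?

D

The Bb major scale runs Bb C D Eb F G A.
Degree 3 is D.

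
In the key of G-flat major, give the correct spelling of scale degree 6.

Degree 6 takes the letter 5 steps above G, which is E.
In major, degree 6 sits 9 semitones above the tonic. Gb + 9 semitones is pitch class 3, spelled on E as Eb.

Eb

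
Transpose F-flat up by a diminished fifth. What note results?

Cbb

A fifth above F lands on the letter C.
A diminished fifth spans 6 semitones, so Fb moves to pitch class 10. On the letter C that is Cbb.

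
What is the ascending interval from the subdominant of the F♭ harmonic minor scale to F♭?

The subdominant of Fb harmonic minor is Bbb.
Bbb up to Fb: letters B→F make it a fifth; 7 semitones makes it perfect.

perfect fifth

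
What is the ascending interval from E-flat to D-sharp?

augmented seventh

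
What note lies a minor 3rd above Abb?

Cbb

A third above A lands on the letter C.
A minor third spans 3 semitones, so Abb moves to pitch class 10. On the letter C that is Cbb.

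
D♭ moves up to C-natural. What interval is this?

major seventh

The letter names run D→C, a span of 6 letter steps, so the interval is some kind of seventh.
Db to C is 11 semitones. A major seventh is 11, so 11 makes it major.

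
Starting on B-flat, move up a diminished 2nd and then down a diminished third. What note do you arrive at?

Ab

A diminished second up from Bb is Cbb (letter C, 0 semitones up).
A diminished third down from Cbb is Ab (letter A, 2 semitones down).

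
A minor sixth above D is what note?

Bb

A sixth above D lands on the letter B.
A minor sixth spans 8 semitones, so D moves to pitch class 10. On the letter B that is Bb.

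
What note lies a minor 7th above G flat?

G up a major seventh is F#, so the target letter is F.
From Gb, a minor seventh is 10 semitones up: Fb.

Fb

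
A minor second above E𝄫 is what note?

E up a major second is F#, so the target letter is F.
From Ebb, a minor second is 1 semitone up: Fbb.

Fbb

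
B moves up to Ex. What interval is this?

The letter names run B→E, a span of 3 letter steps, so the interval is some kind of fourth.
B to E## is 7 semitones. A perfect fourth is 5, so 7 makes it doubly augmented.

doubly augmented fourth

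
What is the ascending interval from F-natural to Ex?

The letter names run F→E, a span of 6 letter steps, so the interval is some kind of seventh.
F to E## is 13 semitones. A major seventh is 11, so 13 makes it doubly augmented.

doubly augmented seventh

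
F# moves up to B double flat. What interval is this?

Counting letters F–G–A–B gives a fourth.
F#→Bbb = 3 semitones, 2 narrower than the perfect fourth (5), so doubly diminished.

doubly diminished fourth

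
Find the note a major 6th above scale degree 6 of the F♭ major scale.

Bb

Scale degree 6 of Fb major is Db.
A major sixth (9 semitones) above Db lands on the letter B, giving Bb.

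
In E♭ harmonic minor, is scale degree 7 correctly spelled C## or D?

D

Each scale degree takes a distinct letter name. Degree 7 of a scale on E must use the letter D.
D and C## are enharmonically the same pitch, but only D uses the letter D, so it is the correct spelling here.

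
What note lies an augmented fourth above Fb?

A fourth above F lands on the letter B.
An augmented fourth spans 6 semitones, so Fb moves to pitch class 10. On the letter B that is Bb.

Bb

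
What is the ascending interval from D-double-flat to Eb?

The letter names run D→E, a span of 1 letter step, so the interval is some kind of second.
Dbb to Eb is 3 semitones. A major second is 2, so 3 makes it augmented.

augmented second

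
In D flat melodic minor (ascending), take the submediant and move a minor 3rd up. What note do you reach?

The submediant of Db melodic minor (ascending) is Bb.
A minor third (3 semitones) above Bb lands on the letter D, giving Db.

Db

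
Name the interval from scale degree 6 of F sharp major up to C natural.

Scale degree 6 of F# major is D#.
D# up to C: letters D→C make it a seventh; 9 semitones makes it diminished.

diminished seventh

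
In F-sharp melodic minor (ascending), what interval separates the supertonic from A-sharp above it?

The supertonic of F# melodic minor (ascending) is G#.
G# up to A#: letters G→A make it a second; 2 semitones makes it major.

major second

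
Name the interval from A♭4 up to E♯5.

doubly augmented fifth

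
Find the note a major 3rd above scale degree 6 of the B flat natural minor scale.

Bb

Scale degree 6 of Bb natural minor is Gb.
A major third (4 semitones) above Gb lands on the letter B, giving Bb.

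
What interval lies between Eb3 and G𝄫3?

diminished third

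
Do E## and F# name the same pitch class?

E## = pitch class 6 and F# = pitch class 6 — the same pitch class, so they are enharmonic equivalents.

Yes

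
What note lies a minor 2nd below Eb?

E down a major second is D, so the target letter is D.
From Eb, a minor second is 1 semitone down: D.

D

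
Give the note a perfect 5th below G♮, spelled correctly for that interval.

C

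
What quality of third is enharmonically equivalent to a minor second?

A minor second spans 1 semitone.
A third spanning 1 semitone is doubly diminished (the major third is 4).

doubly diminished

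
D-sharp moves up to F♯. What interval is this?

minor third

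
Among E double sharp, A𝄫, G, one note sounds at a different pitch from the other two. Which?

In 12-tone equal temperament, enharmonic equivalents share a pitch class. E## is pitch class 6; Abb is pitch class 7; G is pitch class 7.
Abb and G share pitch class 7, while E## is pitch class 6.

E##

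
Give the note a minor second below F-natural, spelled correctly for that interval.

E

F down a major second is Eb, so the target letter is E.
From F, a minor second is 1 semitone down: E.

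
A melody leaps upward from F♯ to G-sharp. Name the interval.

major second

Counting letters F–G gives a second.
F#→G# = 2 semitones, exactly the major second.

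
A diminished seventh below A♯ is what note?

A down a major seventh is Bb, so the target letter is B.
From A#, a diminished seventh is 9 semitones down: B##.

B##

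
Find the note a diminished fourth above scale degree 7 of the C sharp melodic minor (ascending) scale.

Scale degree 7 of C# melodic minor (ascending) is B#.
A diminished fourth (4 semitones) above B# lands on the letter E, giving E.

E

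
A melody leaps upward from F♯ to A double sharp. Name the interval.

The letter names run F→A, a span of 2 letter steps, so the interval is some kind of third.
F# to A## is 5 semitones. A major third is 4, so 5 makes it augmented.

augmented third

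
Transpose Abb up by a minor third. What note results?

A up a major third is C#, so the target letter is C.
From Abb, a minor third is 3 semitones up: Cbb.

Cbb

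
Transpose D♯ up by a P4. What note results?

G#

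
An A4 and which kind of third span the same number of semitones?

doubly augmented

An augmented fourth spans 6 semitones.
A third spanning 6 semitones is doubly augmented (the major third is 4).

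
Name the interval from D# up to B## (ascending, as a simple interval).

augmented sixth

Counting letters D–E–F–G–A–B gives a sixth.
D#→B## = 10 semitones, 1 wider than the major sixth (9), so augmented.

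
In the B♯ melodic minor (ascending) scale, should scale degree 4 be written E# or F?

E#

Each scale degree takes a distinct letter name. Degree 4 of a scale on B must use the letter E.
E# and F are enharmonically the same pitch, but only E# uses the letter E, so it is the correct spelling here.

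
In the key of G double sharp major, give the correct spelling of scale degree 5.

Degree 5 takes the letter 4 steps above G, which is D.
In major, degree 5 sits 7 semitones above the tonic. G## + 7 semitones is pitch class 4, spelled on D as D##.

D##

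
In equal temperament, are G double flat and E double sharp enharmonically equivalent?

Two spellings are enharmonically equivalent only if they share a pitch class.
Here Gbb → 5, E## → 6; 5 ≠ 6, so they are not.

No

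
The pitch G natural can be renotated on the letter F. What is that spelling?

G is pitch class 7. The letter F alone is pitch class 5.
To reach pitch class 7 from F requires an offset of +2 semitones, i.e. double sharp: F##.

F##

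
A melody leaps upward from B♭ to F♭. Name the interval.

diminished fifth

Counting letters B–C–D–E–F gives a fifth.
Bb→Fb = 6 semitones, 1 narrower than the perfect fifth (7), so diminished.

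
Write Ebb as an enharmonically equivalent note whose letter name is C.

C##

Plain C sits 2 semitones below Ebb, so on the letter C the same pitch needs a double sharp: C##.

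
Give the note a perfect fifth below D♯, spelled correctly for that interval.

A fifth below D lands on the letter G.
A perfect fifth spans 7 semitones, so D# moves to pitch class 8. On the letter G that is G#.

G#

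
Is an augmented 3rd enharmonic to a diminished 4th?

An augmented third spans 5 semitones; a diminished fourth spans 4.
The spans differ, so they are not enharmonic equivalents.

No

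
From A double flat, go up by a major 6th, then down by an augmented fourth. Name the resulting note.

A major sixth up from Abb is Fb (letter F, 9 semitones up).
An augmented fourth down from Fb is Cbb (letter C, 6 semitones down).

Cbb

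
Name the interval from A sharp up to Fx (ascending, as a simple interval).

major sixth

The letter names run A→F, a span of 5 letter steps, so the interval is some kind of sixth.
A# to F## is 9 semitones. A major sixth is 9, so 9 makes it major.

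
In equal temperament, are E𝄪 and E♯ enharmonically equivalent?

No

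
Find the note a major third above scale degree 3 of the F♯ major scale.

Scale degree 3 of F# major is A#.
A major third (4 semitones) above A# lands on the letter C, giving C##.

C##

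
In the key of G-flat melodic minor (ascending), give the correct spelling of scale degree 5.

Db

Degree 5 takes the letter 4 steps above G, which is D.
In melodic minor (ascending), degree 5 sits 7 semitones above the tonic. Gb + 7 semitones is pitch class 1, spelled on D as Db.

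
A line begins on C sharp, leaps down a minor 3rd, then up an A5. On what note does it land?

A minor third down from C# is A# (letter A, 3 semitones down).
An augmented fifth up from A# is E## (letter E, 8 semitones up).

E##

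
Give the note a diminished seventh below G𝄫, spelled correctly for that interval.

G down a major seventh is Ab, so the target letter is A.
From Gbb, a diminished seventh is 9 semitones down: Ab.

Ab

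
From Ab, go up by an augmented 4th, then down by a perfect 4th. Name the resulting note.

A

An augmented fourth up from Ab is D (letter D, 6 semitones up).
A perfect fourth down from D is A (letter A, 5 semitones down).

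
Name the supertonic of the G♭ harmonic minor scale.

Degree 2 takes the letter 1 step above G, which is A.
In harmonic minor, degree 2 sits 2 semitones above the tonic. Gb + 2 semitones is pitch class 8, spelled on A as Ab.

Ab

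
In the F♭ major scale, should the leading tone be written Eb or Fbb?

Each scale degree takes a distinct letter name. Degree 7 of a scale on F must use the letter E.
Eb and Fbb are enharmonically the same pitch, but only Eb uses the letter E, so it is the correct spelling here.

Eb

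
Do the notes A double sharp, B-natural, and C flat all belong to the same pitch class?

A## = pitch class 11 and B = pitch class 11 and Cb = pitch class 11 — the same pitch class, so they are enharmonic equivalents.

Yes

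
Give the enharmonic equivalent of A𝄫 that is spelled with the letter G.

G

Abb is pitch class 7. The letter G alone is pitch class 7.
Pitch class 7 on G needs no accidental: G.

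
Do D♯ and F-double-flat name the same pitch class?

Yes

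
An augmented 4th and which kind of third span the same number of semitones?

An augmented fourth spans 6 semitones.
A third spanning 6 semitones is doubly augmented (the major third is 4).

doubly augmented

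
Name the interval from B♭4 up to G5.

Counting letters B–C–D–E–F–G gives a sixth.
Bb→G = 9 semitones, exactly the major sixth.

major sixth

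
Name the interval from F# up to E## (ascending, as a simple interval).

augmented seventh

Counting letters F–G–A–B–C–D–E gives a seventh.
F#→E## = 12 semitones, 1 wider than the major seventh (11), so augmented.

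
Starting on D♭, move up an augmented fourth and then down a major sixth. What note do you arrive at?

An augmented fourth up from Db is G (letter G, 6 semitones up).
A major sixth down from G is Bb (letter B, 9 semitones down).

Bb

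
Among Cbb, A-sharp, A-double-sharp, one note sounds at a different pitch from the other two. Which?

In 12-tone equal temperament, enharmonic equivalents share a pitch class. Cbb is pitch class 10; A# is pitch class 10; A## is pitch class 11.
Cbb and A# share pitch class 10, while A## is pitch class 11.

A##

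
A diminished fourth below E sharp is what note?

B##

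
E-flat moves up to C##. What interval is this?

doubly augmented sixth

Counting letters E–F–G–A–B–C gives a sixth.
Eb→C## = 11 semitones, 2 wider than the major sixth (9), so doubly augmented.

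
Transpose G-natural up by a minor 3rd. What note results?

Bb

A third above G lands on the letter B.
A minor third spans 3 semitones, so G moves to pitch class 10. On the letter B that is Bb.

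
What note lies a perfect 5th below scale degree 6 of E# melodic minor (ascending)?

Scale degree 6 of E# melodic minor (ascending) is C##.
A perfect fifth (7 semitones) below C## lands on the letter F, giving F##.

F##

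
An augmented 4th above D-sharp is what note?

G##

A fourth above D lands on the letter G.
An augmented fourth spans 6 semitones, so D# moves to pitch class 9. On the letter G that is G##.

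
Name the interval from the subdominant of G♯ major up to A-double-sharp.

The subdominant of G# major is C#.
C# up to A##: letters C→A make it a sixth; 10 semitones makes it augmented.

augmented sixth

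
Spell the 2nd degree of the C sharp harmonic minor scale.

Degree 2 takes the letter 1 step above C, which is D.
In harmonic minor, degree 2 sits 2 semitones above the tonic. C# + 2 semitones is pitch class 3, spelled on D as D#.

D#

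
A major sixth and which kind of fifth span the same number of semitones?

doubly augmented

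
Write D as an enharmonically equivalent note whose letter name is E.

Plain E sits 2 semitones above D, so on the letter E the same pitch needs a double flat: Ebb.

Ebb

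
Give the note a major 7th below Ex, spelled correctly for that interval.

F##

E down a major seventh is F, so the target letter is F.
From E##, a major seventh is 11 semitones down: F##.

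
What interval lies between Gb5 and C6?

augmented fourth

The letter names run G→C, a span of 3 letter steps, so the interval is some kind of fourth.
Gb to C is 6 semitones. A perfect fourth is 5, so 6 makes it augmented.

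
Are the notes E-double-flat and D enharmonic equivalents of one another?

Yes

Ebb is pitch class 2; D is pitch class 2.
All spellings map to pitch class 2, so they are enharmonically equivalent.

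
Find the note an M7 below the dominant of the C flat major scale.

The dominant of Cb major is Gb.
A major seventh (11 semitones) below Gb lands on the letter A, giving Abb.

Abb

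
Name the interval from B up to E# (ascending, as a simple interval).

augmented fourth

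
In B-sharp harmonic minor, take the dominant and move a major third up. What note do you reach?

The dominant of B# harmonic minor is F##.
A major third (4 semitones) above F## lands on the letter A, giving A##.

A##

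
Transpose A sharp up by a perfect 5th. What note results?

E#

A up a perfect fifth is E, so the target letter is E.
From A#, a perfect fifth is 7 semitones up: E#.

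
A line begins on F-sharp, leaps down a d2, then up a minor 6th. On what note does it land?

A diminished second down from F# is E## (letter E, 0 semitones down).
A minor sixth up from E## is C## (letter C, 8 semitones up).

C##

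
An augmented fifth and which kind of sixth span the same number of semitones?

An augmented fifth spans 8 semitones.
A sixth spanning 8 semitones is minor (the major sixth is 9).

minor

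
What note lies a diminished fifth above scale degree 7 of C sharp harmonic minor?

Scale degree 7 of C# harmonic minor is B#.
A diminished fifth (6 semitones) above B# lands on the letter F, giving F#.

F#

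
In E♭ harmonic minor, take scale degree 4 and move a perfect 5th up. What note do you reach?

Eb

Scale degree 4 of Eb harmonic minor is Ab.
A perfect fifth (7 semitones) above Ab lands on the letter E, giving Eb.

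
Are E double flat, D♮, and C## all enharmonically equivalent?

Ebb is pitch class 2; D is pitch class 2; C## is pitch class 2.
All spellings map to pitch class 2, so they are enharmonically equivalent.

Yes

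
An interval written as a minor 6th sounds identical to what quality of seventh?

A minor sixth spans 8 semitones.
A seventh spanning 8 semitones is doubly diminished (the major seventh is 11).

doubly diminished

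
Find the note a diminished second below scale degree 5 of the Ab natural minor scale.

Scale degree 5 of Ab natural minor is Eb.
A diminished second (0 semitones) below Eb lands on the letter D, giving D#.

D#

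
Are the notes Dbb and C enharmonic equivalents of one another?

Dbb is pitch class 0; C is pitch class 0.
All spellings map to pitch class 0, so they are enharmonically equivalent.

Yes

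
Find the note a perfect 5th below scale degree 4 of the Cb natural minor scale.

Scale degree 4 of Cb natural minor is Fb.
A perfect fifth (7 semitones) below Fb lands on the letter B, giving Bbb.

Bbb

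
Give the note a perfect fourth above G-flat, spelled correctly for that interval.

A fourth above G lands on the letter C.
A perfect fourth spans 5 semitones, so Gb moves to pitch class 11. On the letter C that is Cb.

Cb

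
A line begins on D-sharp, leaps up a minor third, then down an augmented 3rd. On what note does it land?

Db

A minor third up from D# is F# (letter F, 3 semitones up).
An augmented third down from F# is Db (letter D, 5 semitones down).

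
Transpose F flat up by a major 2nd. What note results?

Gb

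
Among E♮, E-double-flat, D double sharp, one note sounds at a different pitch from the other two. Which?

Ebb

In 12-tone equal temperament, enharmonic equivalents share a pitch class. E is pitch class 4; Ebb is pitch class 2; D## is pitch class 4.
E and D## share pitch class 4, while Ebb is pitch class 2.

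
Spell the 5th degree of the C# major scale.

G#

The C# major scale runs C# D# E# F# G# A# B#.
Degree 5 is G#.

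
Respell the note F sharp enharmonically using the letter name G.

Plain G sits 1 semitone above F#, so on the letter G the same pitch needs a flat: Gb.

Gb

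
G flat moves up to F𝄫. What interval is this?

diminished seventh

Counting letters G–A–B–C–D–E–F gives a seventh.
Gb→Fbb = 9 semitones, 2 narrower than the major seventh (11), so diminished.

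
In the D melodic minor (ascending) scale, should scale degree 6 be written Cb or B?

B

Each scale degree takes a distinct letter name. Degree 6 of a scale on D must use the letter B.
B and Cb are enharmonically the same pitch, but only B uses the letter B, so it is the correct spelling here.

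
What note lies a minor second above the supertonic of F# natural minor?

A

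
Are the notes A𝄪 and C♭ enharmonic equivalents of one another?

Yes

A## is pitch class 11; Cb is pitch class 11.
All spellings map to pitch class 11, so they are enharmonically equivalent.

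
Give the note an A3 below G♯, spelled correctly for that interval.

A third below G lands on the letter E.
An augmented third spans 5 semitones, so G# moves to pitch class 3. On the letter E that is Eb.

Eb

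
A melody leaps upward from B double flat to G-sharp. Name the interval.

The letter names run B→G, a span of 5 letter steps, so the interval is some kind of sixth.
Bbb to G# is 11 semitones. A major sixth is 9, so 11 makes it doubly augmented.

doubly augmented sixth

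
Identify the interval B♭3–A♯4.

augmented seventh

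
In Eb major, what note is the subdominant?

Ab

Degree 4 takes the letter 3 steps above E, which is A.
In major, degree 4 sits 5 semitones above the tonic. Eb + 5 semitones is pitch class 8, spelled on A as Ab.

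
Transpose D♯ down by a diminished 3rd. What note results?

B##

D down a major third is Bb, so the target letter is B.
From D#, a diminished third is 2 semitones down: B##.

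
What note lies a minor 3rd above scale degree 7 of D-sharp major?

E#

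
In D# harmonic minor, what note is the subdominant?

G#

Degree 4 takes the letter 3 steps above D, which is G.
In harmonic minor, degree 4 sits 5 semitones above the tonic. D# + 5 semitones is pitch class 8, spelled on G as G#.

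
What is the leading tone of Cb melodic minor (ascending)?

Bb

The Cb melodic minor (ascending) scale runs Cb Db Ebb Fb Gb Ab Bb.
Degree 7 is Bb.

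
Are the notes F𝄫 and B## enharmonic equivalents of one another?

Fbb is pitch class 3; B## is pitch class 1.
The pitch classes differ (3 vs. 1), so they are not enharmonic equivalents.

No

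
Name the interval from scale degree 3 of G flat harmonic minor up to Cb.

major second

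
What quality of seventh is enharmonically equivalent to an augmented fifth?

doubly diminished

An augmented fifth spans 8 semitones.
A seventh spanning 8 semitones is doubly diminished (the major seventh is 11).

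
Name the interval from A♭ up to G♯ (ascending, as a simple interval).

augmented seventh

The letter names run A→G, a span of 6 letter steps, so the interval is some kind of seventh.
Ab to G# is 12 semitones. A major seventh is 11, so 12 makes it augmented.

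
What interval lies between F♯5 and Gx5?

augmented second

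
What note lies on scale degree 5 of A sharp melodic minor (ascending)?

Degree 5 takes the letter 4 steps above A, which is E.
In melodic minor (ascending), degree 5 sits 7 semitones above the tonic. A# + 7 semitones is pitch class 5, spelled on E as E#.

E#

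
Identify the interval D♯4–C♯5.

minor seventh

Counting letters D–E–F–G–A–B–C gives a seventh.
D#→C# = 10 semitones, 1 narrower than the major seventh (11), so minor.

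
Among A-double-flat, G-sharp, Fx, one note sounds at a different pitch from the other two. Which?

In 12-tone equal temperament, enharmonic equivalents share a pitch class. Abb is pitch class 7; G# is pitch class 8; F## is pitch class 7.
Abb and F## share pitch class 7, while G# is pitch class 8.

G#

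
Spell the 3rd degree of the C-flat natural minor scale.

Ebb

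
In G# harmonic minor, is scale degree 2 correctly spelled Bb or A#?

Each scale degree takes a distinct letter name. Degree 2 of a scale on G must use the letter A.
A# and Bb are enharmonically the same pitch, but only A# uses the letter A, so it is the correct spelling here.

A#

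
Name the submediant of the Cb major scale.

Ab

Degree 6 takes the letter 5 steps above C, which is A.
In major, degree 6 sits 9 semitones above the tonic. Cb + 9 semitones is pitch class 8, spelled on A as Ab.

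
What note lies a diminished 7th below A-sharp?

A down a major seventh is Bb, so the target letter is B.
From A#, a diminished seventh is 9 semitones down: B##.

B##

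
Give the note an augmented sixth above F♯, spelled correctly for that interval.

D##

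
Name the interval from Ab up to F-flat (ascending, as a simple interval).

minor sixth

Counting letters A–B–C–D–E–F gives a sixth.
Ab→Fb = 8 semitones, 1 narrower than the major sixth (9), so minor.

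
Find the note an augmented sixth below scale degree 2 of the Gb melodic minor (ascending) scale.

Scale degree 2 of Gb melodic minor (ascending) is Ab.
An augmented sixth (10 semitones) below Ab lands on the letter C, giving Cbb.

Cbb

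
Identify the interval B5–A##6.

augmented seventh

The letter names run B→A, a span of 6 letter steps, so the interval is some kind of seventh.
B to A## is 12 semitones. A major seventh is 11, so 12 makes it augmented.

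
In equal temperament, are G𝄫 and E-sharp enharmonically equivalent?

Yes

Gbb = pitch class 5 and E# = pitch class 5 — the same pitch class, so they are enharmonic equivalents.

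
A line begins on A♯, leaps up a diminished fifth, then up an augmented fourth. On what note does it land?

A#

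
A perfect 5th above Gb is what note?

A fifth above G lands on the letter D.
A perfect fifth spans 7 semitones, so Gb moves to pitch class 1. On the letter D that is Db.

Db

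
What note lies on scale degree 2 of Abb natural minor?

Degree 2 takes the letter 1 step above A, which is B.
In natural minor, degree 2 sits 2 semitones above the tonic. Abb + 2 semitones is pitch class 9, spelled on B as Bbb.

Bbb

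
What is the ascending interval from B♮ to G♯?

Counting letters B–C–D–E–F–G gives a sixth.
B→G# = 9 semitones, exactly the major sixth.

major sixth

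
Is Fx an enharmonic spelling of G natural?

Yes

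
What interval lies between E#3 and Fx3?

The letter names run E→F, a span of 1 letter step, so the interval is some kind of second.
E# to F## is 2 semitones. A major second is 2, so 2 makes it major.

major second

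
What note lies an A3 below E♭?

A third below E lands on the letter C.
An augmented third spans 5 semitones, so Eb moves to pitch class 10. On the letter C that is Cbb.

Cbb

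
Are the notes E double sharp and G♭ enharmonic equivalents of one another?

Yes

E## is pitch class 6; Gb is pitch class 6.
All spellings map to pitch class 6, so they are enharmonically equivalent.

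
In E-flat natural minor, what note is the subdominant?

The Eb natural minor scale runs Eb F Gb Ab Bb Cb Db.
Degree 4 is Ab.

Ab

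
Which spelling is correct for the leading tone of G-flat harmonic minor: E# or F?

Each scale degree takes a distinct letter name. Degree 7 of a scale on G must use the letter F.
F and E# are enharmonically the same pitch, but only F uses the letter F, so it is the correct spelling here.

F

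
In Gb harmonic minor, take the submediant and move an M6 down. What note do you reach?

The submediant of Gb harmonic minor is Ebb.
A major sixth (9 semitones) below Ebb lands on the letter G, giving Gbb.

Gbb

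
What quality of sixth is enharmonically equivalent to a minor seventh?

A minor seventh spans 10 semitones.
A sixth spanning 10 semitones is augmented (the major sixth is 9).

augmented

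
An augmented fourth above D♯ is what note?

G##

A fourth above D lands on the letter G.
An augmented fourth spans 6 semitones, so D# moves to pitch class 9. On the letter G that is G##.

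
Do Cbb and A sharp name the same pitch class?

Yes

Cbb is pitch class 10; A# is pitch class 10.
All spellings map to pitch class 10, so they are enharmonically equivalent.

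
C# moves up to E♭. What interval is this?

diminished third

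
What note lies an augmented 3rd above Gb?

B

G up a major third is B, so the target letter is B.
From Gb, an augmented third is 5 semitones up: B.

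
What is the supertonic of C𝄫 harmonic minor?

Dbb

Degree 2 takes the letter 1 step above C, which is D.
In harmonic minor, degree 2 sits 2 semitones above the tonic. Cbb + 2 semitones is pitch class 0, spelled on D as Dbb.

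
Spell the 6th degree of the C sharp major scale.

A#

The C# major scale runs C# D# E# F# G# A# B#.
Degree 6 is A#.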